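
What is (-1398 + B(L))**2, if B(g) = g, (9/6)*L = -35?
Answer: 18181696/9 ≈ 2.0202e+6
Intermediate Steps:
L = -70/3 (L = (2/3)*(-35) = -70/3 ≈ -23.333)
(-1398 + B(L))**2 = (-1398 - 70/3)**2 = (-4264/3)**2 = 18181696/9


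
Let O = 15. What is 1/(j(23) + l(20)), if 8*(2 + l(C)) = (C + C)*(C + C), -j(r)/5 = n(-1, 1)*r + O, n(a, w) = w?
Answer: ⅛ ≈ 0.12500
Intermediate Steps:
j(r) = -75 - 5*r (j(r) = -5*(1*r + 15) = -5*(r + 15) = -5*(15 + r) = -75 - 5*r)
l(C) = -2 + C²/2 (l(C) = -2 + ((C + C)*(C + C))/8 = -2 + ((2*C)*(2*C))/8 = -2 + (4*C²)/8 = -2 + C²/2)
1/(j(23) + l(20)) = 1/((-75 - 5*23) + (-2 + (½)*20²)) = 1/((-75 - 115) + (-2 + (½)*400)) = 1/(-190 + (-2 + 200)) = 1/(-190 + 198) = 1/8 = ⅛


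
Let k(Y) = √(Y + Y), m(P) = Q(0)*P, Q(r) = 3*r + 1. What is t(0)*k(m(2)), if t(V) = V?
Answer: 0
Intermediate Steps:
Q(r) = 1 + 3*r
m(P) = P (m(P) = (1 + 3*0)*P = (1 + 0)*P = 1*P = P)
k(Y) = √2*√Y (k(Y) = √(2*Y) = √2*√Y)
t(0)*k(m(2)) = 0*(√2*√2) = 0*2 = 0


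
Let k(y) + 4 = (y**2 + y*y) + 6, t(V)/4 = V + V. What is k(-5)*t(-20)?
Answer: -8320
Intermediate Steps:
t(V) = 8*V (t(V) = 4*(V + V) = 4*(2*V) = 8*V)
k(y) = 2 + 2*y**2 (k(y) = -4 + ((y**2 + y*y) + 6) = -4 + ((y**2 + y**2) + 6) = -4 + (2*y**2 + 6) = -4 + (6 + 2*y**2) = 2 + 2*y**2)
k(-5)*t(-20) = (2 + 2*(-5)**2)*(8*(-20)) = (2 + 2*25)*(-160) = (2 + 50)*(-160) = 52*(-160) = -8320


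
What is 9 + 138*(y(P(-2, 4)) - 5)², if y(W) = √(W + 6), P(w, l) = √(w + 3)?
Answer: 4425 - 1380*√7 ≈ 773.86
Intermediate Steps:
P(w, l) = √(3 + w)
y(W) = √(6 + W)
9 + 138*(y(P(-2, 4)) - 5)² = 9 + 138*(√(6 + √(3 - 2)) - 5)² = 9 + 138*(√(6 + √1) - 5)² = 9 + 138*(√(6 + 1) - 5)² = 9 + 138*(√7 - 5)² = 9 + 138*(-5 + √7)²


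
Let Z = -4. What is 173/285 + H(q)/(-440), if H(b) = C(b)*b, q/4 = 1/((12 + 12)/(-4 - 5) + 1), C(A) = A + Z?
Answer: 44839/78375 ≈ 0.57211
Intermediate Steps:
C(A) = -4 + A (C(A) = A - 4 = -4 + A)
q = -12/5 (q = 4/((12 + 12)/(-4 - 5) + 1) = 4/(24/(-9) + 1) = 4/(24*(-1/9) + 1) = 4/(-8/3 + 1) = 4/(-5/3) = 4*(-3/5) = -12/5 ≈ -2.4000)
H(b) = b*(-4 + b) (H(b) = (-4 + b)*b = b*(-4 + b))
173/285 + H(q)/(-440) = 173/285 - 12*(-4 - 12/5)/5/(-440) = 173*(1/285) - 12/5*(-32/5)*(-1/440) = 173/285 + (384/25)*(-1/440) = 173/285 - 48/1375 = 44839/78375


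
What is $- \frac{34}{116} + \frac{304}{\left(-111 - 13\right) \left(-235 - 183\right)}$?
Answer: $- \frac{5681}{19778} \approx -0.28724$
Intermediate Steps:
$- \frac{34}{116} + \frac{304}{\left(-111 - 13\right) \left(-235 - 183\right)} = \left(-34\right) \frac{1}{116} + \frac{304}{\left(-124\right) \left(-418\right)} = - \frac{17}{58} + \frac{304}{51832} = - \frac{17}{58} + 304 \cdot \frac{1}{51832} = - \frac{17}{58} + \frac{2}{341} = - \frac{5681}{19778}$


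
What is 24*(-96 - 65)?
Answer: -3864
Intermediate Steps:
24*(-96 - 65) = 24*(-161) = -3864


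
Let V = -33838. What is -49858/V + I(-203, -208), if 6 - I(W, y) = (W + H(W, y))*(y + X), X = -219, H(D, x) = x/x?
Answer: -1459204983/16919 ≈ -86247.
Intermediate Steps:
H(D, x) = 1
I(W, y) = 6 - (1 + W)*(-219 + y) (I(W, y) = 6 - (W + 1)*(y - 219) = 6 - (1 + W)*(-219 + y))
-49858/V + I(-203, -208) = -49858/(-33838) + (225 - 1*(-208) + 219*(-203) - 1*(-203)*(-208)) = -49858*(-1/33838) + (225 + 208 - 44457 - 42224) = 24929/16919 - 86248 = -1459204983/16919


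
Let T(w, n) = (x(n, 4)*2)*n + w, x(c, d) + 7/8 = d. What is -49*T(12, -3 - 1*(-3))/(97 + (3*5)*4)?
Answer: -588/157 ≈ -3.7452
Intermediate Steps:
x(c, d) = -7/8 + d
T(w, n) = w + 25*n/4 (T(w, n) = ((-7/8 + 4)*2)*n + w = ((25/8)*2)*n + w = 25*n/4 + w = w + 25*n/4)
-49*T(12, -3 - 1*(-3))/(97 + (3*5)*4) = -49*(12 + 25*(-3 - 1*(-3))/4)/(97 + (3*5)*4) = -49*(12 + 25*(-3 + 3)/4)/(97 + 15*4) = -49*(12 + (25/4)*0)/(97 + 60) = -49*(12 + 0)/157 = -588/157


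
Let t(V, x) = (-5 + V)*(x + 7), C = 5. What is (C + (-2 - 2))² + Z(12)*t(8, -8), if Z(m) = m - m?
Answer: 1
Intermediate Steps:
t(V, x) = (-5 + V)*(7 + x)
Z(m) = 0
(C + (-2 - 2))² + Z(12)*t(8, -8) = (5 + (-2 - 2))² + 0*(-35 - 5*(-8) + 7*8 + 8*(-8)) = (5 - 4)² + 0*(-35 + 40 + 56 - 64) = 1² + 0*(-3) = 1 + 0 = 1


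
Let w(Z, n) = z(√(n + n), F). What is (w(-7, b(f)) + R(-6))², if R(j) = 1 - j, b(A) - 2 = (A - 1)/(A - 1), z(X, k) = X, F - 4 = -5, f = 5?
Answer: (7 + √6)² ≈ 89.293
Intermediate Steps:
F = -1 (F = 4 - 5 = -1)
b(A) = 3 (b(A) = 2 + (A - 1)/(A - 1) = 2 + (-1 + A)/(-1 + A) = 2 + 1 = 3)
w(Z, n) = √2*√n (w(Z, n) = √(n + n) = √(2*n) = √2*√n)
(w(-7, b(f)) + R(-6))² = (√2*√3 + (1 - 1*(-6)))² = (√6 + (1 + 6))² = (√6 + 7)² = (7 + √6)²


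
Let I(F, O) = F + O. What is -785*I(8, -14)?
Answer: 4710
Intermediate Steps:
-785*I(8, -14) = -785*(8 - 14) = -785*(-6) = 4710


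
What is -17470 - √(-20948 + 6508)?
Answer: -17470 - 38*I*√10 ≈ -17470.0 - 120.17*I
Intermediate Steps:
-17470 - √(-20948 + 6508) = -17470 - √(-14440) = -17470 - 38*I*√10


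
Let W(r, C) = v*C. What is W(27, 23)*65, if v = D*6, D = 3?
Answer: 26910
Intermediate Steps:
v = 18 (v = 3*6 = 18)
W(r, C) = 18*C
W(27, 23)*65 = (18*23)*65 = 414*65 = 26910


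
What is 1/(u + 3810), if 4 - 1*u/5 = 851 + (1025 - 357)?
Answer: -1/3765 ≈ -0.00026560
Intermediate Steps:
u = -7575 (u = 20 - 5*(851 + (1025 - 357)) = 20 - 5*(851 + 668) = 20 - 5*1519 = 20 - 7595 = -7575)
1/(u + 3810) = 1/(-7575 + 3810) = 1/(-3765) = -1/3765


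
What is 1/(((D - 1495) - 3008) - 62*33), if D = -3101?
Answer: -1/9650 ≈ -0.00010363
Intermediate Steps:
1/(((D - 1495) - 3008) - 62*33) = 1/(((-3101 - 1495) - 3008) - 62*33) = 1/((-4596 - 3008) - 2046) = 1/(-7604 - 2046) = 1/(-9650) = -1/9650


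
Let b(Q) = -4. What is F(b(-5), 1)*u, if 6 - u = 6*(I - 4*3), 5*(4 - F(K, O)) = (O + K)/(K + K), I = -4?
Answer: 8007/20 ≈ 400.35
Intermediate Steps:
F(K, O) = 4 - (K + O)/(10*K) (F(K, O) = 4 - (O + K)/(5*(K + K)) = 4 - (K + O)/(5*(2*K)) = 4 - (K + O)*1/(2*K)/5 = 4 - (K + O)/(10*K))
u = 102 (u = 6 - 6*(-4 - 4*3) = 6 - 6*(-4 - 12) = 6 - 6*(-16) = 6 - 1*(-96) = 6 + 96 = 102)
F(b(-5), 1)*u = ((1/10)*(-1*1 + 39*(-4))/(-4))*102 = ((1/10)*(-1/4)*(-1 - 156))*102 = ((1/10)*(-1/4)*(-157))*102 = (157/40)*102 = 8007/20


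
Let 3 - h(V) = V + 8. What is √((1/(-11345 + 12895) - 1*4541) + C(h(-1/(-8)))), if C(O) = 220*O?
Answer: I*√136185697/155 ≈ 75.289*I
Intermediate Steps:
h(V) = -5 - V (h(V) = 3 - (V + 8) = 3 - (8 + V) = 3 + (-8 - V) = -5 - V)
√((1/(-11345 + 12895) - 1*4541) + C(h(-1/(-8)))) = √((1/(-11345 + 12895) - 1*4541) + 220*(-5 - (-1)/(-8))) = √((1/1550 - 4541) + 220*(-5 - (-1)*(-1)/8)) = √((1/1550 - 4541) + 220*(-5 - 1*⅛)) = √(-7038549/1550 + 220*(-5 - ⅛)) = √(-7038549/1550 + 220*(-41/8)) = √(-7038549/1550 - 2255/2) = √(-4393087/775) = I*√136185697/155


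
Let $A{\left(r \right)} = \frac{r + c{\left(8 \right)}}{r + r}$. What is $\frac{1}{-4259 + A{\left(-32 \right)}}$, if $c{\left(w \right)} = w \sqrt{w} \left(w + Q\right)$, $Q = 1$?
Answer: $- \frac{11356}{48359499} + \frac{2 \sqrt{2}}{16119833} \approx -0.00023465$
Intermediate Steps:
$c{\left(w \right)} = w^{\frac{3}{2}} \left(1 + w\right)$ ($c{\left(w \right)} = w \sqrt{w} \left(w + 1\right) = w^{\frac{3}{2}} \left(1 + w\right)$)
$A{\left(r \right)} = \frac{r + 144 \sqrt{2}}{2 r}$ ($A{\left(r \right)} = \frac{r + 8^{\frac{3}{2}} \left(1 + 8\right)}{r + r} = \frac{r + 16 \sqrt{2} \cdot 9}{2 r} = \left(r + 144 \sqrt{2}\right) \frac{1}{2 r} = \frac{r + 144 \sqrt{2}}{2 r}$)
$\frac{1}{-4259 + A{\left(-32 \right)}} = \frac{1}{-4259 + \frac{-32 + 144 \sqrt{2}}{2 \left(-32\right)}} = \frac{1}{-4259 + \frac{1}{2} \left(- \frac{1}{32}\right) \left(-32 + 144 \sqrt{2}\right)} = \frac{1}{-4259 + \left(\frac{1}{2} - \frac{9 \sqrt{2}}{4}\right)} = \frac{1}{- \frac{8517}{2} - \frac{9 \sqrt{2}}{4}}$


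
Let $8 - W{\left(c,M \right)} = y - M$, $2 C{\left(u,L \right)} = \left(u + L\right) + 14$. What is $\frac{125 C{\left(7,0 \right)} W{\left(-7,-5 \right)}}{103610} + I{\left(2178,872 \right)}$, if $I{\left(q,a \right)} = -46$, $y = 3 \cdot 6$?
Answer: $- \frac{1914299}{41444} \approx -46.19$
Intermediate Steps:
$y = 18$
$C{\left(u,L \right)} = 7 + \frac{L}{2} + \frac{u}{2}$ ($C{\left(u,L \right)} = \frac{\left(u + L\right) + 14}{2} = \frac{\left(L + u\right) + 14}{2} = \frac{14 + L + u}{2} = 7 + \frac{L}{2} + \frac{u}{2}$)
$W{\left(c,M \right)} = -10 + M$ ($W{\left(c,M \right)} = 8 - \left(18 - M\right) = 8 + \left(-18 + M\right) = -10 + M$)
$\frac{125 C{\left(7,0 \right)} W{\left(-7,-5 \right)}}{103610} + I{\left(2178,872 \right)} = \frac{125 \left(7 + \frac{1}{2} \cdot 0 + \frac{1}{2} \cdot 7\right) \left(-10 - 5\right)}{103610} - 46 = 125 \left(7 + 0 + \frac{7}{2}\right) \left(-15\right) \frac{1}{103610} - 46 = 125 \cdot \frac{21}{2} \left(-15\right) \frac{1}{103610} - 46 = \frac{2625}{2} \left(-15\right) \frac{1}{103610} - 46 = \left(- \frac{39375}{2}\right) \frac{1}{103610} - 46 = - \frac{7875}{41444} - 46 = - \frac{1914299}{41444}$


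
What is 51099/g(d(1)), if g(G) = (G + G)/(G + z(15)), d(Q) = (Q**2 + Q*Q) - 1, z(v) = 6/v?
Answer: 357693/10 ≈ 35769.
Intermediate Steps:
d(Q) = -1 + 2*Q**2 (d(Q) = (Q**2 + Q**2) - 1 = 2*Q**2 - 1 = -1 + 2*Q**2)
g(G) = 2*G/(2/5 + G) (g(G) = (G + G)/(G + 6/15) = (2*G)/(G + 6*(1/15)) = (2*G)/(G + 2/5) = (2*G)/(2/5 + G) = 2*G/(2/5 + G))
51099/g(d(1)) = 51099/((10*(-1 + 2*1**2)/(2 + 5*(-1 + 2*1**2)))) = 51099/((10*(-1 + 2*1)/(2 + 5*(-1 + 2*1)))) = 51099/((10*(-1 + 2)/(2 + 5*(-1 + 2)))) = 51099/((10*1/(2 + 5*1))) = 51099/((10*1/(2 + 5))) = 51099/((10*1/7)) = 51099/((10*1*(1/7))) = 51099/(10/7) = 51099*(7/10) = 357693/10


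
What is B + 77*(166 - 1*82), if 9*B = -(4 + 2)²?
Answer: 6464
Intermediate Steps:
B = -4 (B = (-(4 + 2)²)/9 = (-1*6²)/9 = (-1*36)/9 = (⅑)*(-36) = -4)
B + 77*(166 - 1*82) = -4 + 77*(166 - 1*82) = -4 + 77*(166 - 82) = -4 + 77*84 = -4 + 6468 = 6464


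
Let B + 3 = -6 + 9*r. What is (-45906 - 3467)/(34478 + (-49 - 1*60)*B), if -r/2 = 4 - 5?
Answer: -49373/33497 ≈ -1.4740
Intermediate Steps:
r = 2 (r = -2*(4 - 5) = -2*(-1) = 2)
B = 9 (B = -3 + (-6 + 9*2) = -3 + (-6 + 18) = -3 + 12 = 9)
(-45906 - 3467)/(34478 + (-49 - 1*60)*B) = (-45906 - 3467)/(34478 + (-49 - 1*60)*9) = -49373/(34478 + (-49 - 60)*9) = -49373/(34478 - 109*9) = -49373/(34478 - 981) = -49373/33497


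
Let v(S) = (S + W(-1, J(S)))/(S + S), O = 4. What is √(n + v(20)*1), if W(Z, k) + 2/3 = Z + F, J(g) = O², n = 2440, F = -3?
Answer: √2196345/30 ≈ 49.400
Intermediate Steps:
J(g) = 16 (J(g) = 4² = 16)
W(Z, k) = -11/3 + Z (W(Z, k) = -⅔ + (Z - 3) = -⅔ + (-3 + Z) = -11/3 + Z)
v(S) = (-14/3 + S)/(2*S) (v(S) = (S + (-11/3 - 1))/(S + S) = (S - 14/3)/((2*S)) = (-14/3 + S)*(1/(2*S)) = (-14/3 + S)/(2*S))
√(n + v(20)*1) = √(2440 + ((⅙)*(-14 + 3*20)/20)*1) = √(2440 + ((⅙)*(1/20)*(-14 + 60))*1) = √(2440 + ((⅙)*(1/20)*46)*1) = √(2440 + (23/60)*1) = √(2440 + 23/60) = √(146423/60) = √2196345/30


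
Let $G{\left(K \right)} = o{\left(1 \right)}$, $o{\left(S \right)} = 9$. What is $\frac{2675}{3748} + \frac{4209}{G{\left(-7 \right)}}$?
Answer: $\frac{5266469}{11244} \approx 468.38$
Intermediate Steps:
$G{\left(K \right)} = 9$
$\frac{2675}{3748} + \frac{4209}{G{\left(-7 \right)}} = \frac{2675}{3748} + \frac{4209}{9} = 2675 \cdot \frac{1}{3748} + 4209 \cdot \frac{1}{9} = \frac{2675}{3748} + \frac{1403}{3} = \frac{5266469}{11244}$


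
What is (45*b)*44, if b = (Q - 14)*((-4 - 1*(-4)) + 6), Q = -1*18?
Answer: -380160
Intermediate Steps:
Q = -18
b = -192 (b = (-18 - 14)*((-4 - 1*(-4)) + 6) = -32*((-4 + 4) + 6) = -32*(0 + 6) = -32*6 = -192)
(45*b)*44 = (45*(-192))*44 = -8640*44 = -380160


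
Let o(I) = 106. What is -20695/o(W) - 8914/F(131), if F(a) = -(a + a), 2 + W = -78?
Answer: -2238603/13886 ≈ -161.21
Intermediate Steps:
W = -80 (W = -2 - 78 = -80)
F(a) = -2*a
-20695/o(W) - 8914/F(131) = -20695/106 - 8914/((-2*131)) = -20695*1/106 - 8914/(-262) = -20695/106 - 8914*(-1/262) = -20695/106 + 4457/131 = -2238603/13886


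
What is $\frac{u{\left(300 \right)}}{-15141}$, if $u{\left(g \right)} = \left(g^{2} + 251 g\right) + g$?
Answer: $- \frac{55200}{5047} \approx -10.937$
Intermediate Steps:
$u{\left(g \right)} = g^{2} + 252 g$
$\frac{u{\left(300 \right)}}{-15141} = \frac{300 \left(252 + 300\right)}{-15141} = 300 \cdot 552 \left(- \frac{1}{15141}\right) = 165600 \left(- \frac{1}{15141}\right) = - \frac{55200}{5047}$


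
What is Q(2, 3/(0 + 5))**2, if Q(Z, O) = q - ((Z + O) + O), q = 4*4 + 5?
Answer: 7921/25 ≈ 316.84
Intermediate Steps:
q = 21 (q = 16 + 5 = 21)
Q(Z, O) = 21 - Z - 2*O (Q(Z, O) = 21 - ((Z + O) + O) = 21 - ((O + Z) + O) = 21 - (Z + 2*O) = 21 + (-Z - 2*O) = 21 - Z - 2*O)
Q(2, 3/(0 + 5))**2 = (21 - 1*2 - 2*3/(0 + 5))**2 = (21 - 2 - 2*3/5)**2 = (21 - 2 - 6/5)**2 = (89/5)**2 = 7921/25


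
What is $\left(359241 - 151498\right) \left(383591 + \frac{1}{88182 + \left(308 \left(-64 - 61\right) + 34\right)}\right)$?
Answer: $\frac{3961785765845651}{49716} \approx 7.9688 \cdot 10^{10}$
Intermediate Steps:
$\left(359241 - 151498\right) \left(383591 + \frac{1}{88182 + \left(308 \left(-64 - 61\right) + 34\right)}\right) = 207743 \left(383591 + \frac{1}{88182 + \left(308 \left(-64 - 61\right) + 34\right)}\right) = 207743 \left(383591 + \frac{1}{88182 + \left(308 \left(-125\right) + 34\right)}\right) = 207743 \left(383591 + \frac{1}{88182 + \left(-38500 + 34\right)}\right) = 207743 \left(383591 + \frac{1}{88182 - 38466}\right) = 207743 \left(383591 + \frac{1}{49716}\right) = 207743 \cdot \frac{19070610157}{49716} = \frac{3961785765845651}{49716}$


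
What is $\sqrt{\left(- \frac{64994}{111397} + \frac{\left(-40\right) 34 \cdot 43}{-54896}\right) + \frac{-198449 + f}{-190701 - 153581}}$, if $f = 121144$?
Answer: $\frac{\sqrt{12230852277249508502797057718}}{131585650084174} \approx 0.84047$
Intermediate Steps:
$\sqrt{\left(- \frac{64994}{111397} + \frac{\left(-40\right) 34 \cdot 43}{-54896}\right) + \frac{-198449 + f}{-190701 - 153581}} = \sqrt{\left(- \frac{64994}{111397} + \frac{\left(-40\right) 34 \cdot 43}{-54896}\right) + \frac{-198449 + 121144}{-190701 - 153581}} = \sqrt{\left(\left(-64994\right) \frac{1}{111397} + \left(-1360\right) 43 \left(- \frac{1}{54896}\right)\right) - \frac{77305}{-344282}} = \sqrt{\left(- \frac{64994}{111397} - - \frac{3655}{3431}\right) - - \frac{77305}{344282}} = \sqrt{\left(- \frac{64994}{111397} + \frac{3655}{3431}\right) + \frac{77305}{344282}} = \sqrt{\frac{184161621}{382203107} + \frac{77305}{344282}} = \sqrt{\frac{92949742387757}{131585650084174}} = \frac{\sqrt{12230852277249508502797057718}}{131585650084174}$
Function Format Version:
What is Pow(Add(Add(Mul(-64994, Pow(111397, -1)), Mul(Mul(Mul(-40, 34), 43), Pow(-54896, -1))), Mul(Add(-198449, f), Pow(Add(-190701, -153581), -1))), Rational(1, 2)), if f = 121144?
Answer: Mul(Rational(1, 131585650084174), Pow(12230852277249508502797057718, Rational(1, 2))) ≈ 0.84047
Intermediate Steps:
Pow(Add(Add(Mul(-64994, Pow(111397, -1)), Mul(Mul(Mul(-40, 34), 43), Pow(-54896, -1))), Mul(Add(-198449, f), Pow(Add(-190701, -153581), -1))), Rational(1, 2)) = Pow(Add(Add(Mul(-64994, Pow(111397, -1)), Mul(Mul(Mul(-40, 34), 43), Pow(-54896, -1))), Mul(Add(-198449, 121144), Pow(Add(-190701, -153581), -1))), Rational(1, 2)) = Pow(Add(Add(Mul(-64994, Rational(1, 111397)), Mul(Mul(-1360, 43), Rational(-1, 54896))), Mul(-77305, Pow(-344282, -1))), Rational(1, 2)) = Pow(Add(Add(Rational(-64994, 111397), Mul(-58480, Rational(-1, 54896))), Mul(-77305, Rational(-1, 344282))), Rational(1, 2)) = Pow(Add(Add(Rational(-64994, 111397), Rational(3655, 3431)), Rational(77305, 344282)), Rational(1, 2)) = Pow(Add(Rational(184161621, 382203107), Rational(77305, 344282)), Rational(1, 2)) = Pow(Rational(92949742387757, 131585650084174), Rational(1, 2)) = Mul(Rational(1, 131585650084174), Pow(12230852277249508502797057718, Rational(1, 2)))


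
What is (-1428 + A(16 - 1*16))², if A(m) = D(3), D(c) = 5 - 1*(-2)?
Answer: 2019241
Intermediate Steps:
D(c) = 7 (D(c) = 5 + 2 = 7)
A(m) = 7
(-1428 + A(16 - 1*16))² = (-1428 + 7)² = (-1421)² = 2019241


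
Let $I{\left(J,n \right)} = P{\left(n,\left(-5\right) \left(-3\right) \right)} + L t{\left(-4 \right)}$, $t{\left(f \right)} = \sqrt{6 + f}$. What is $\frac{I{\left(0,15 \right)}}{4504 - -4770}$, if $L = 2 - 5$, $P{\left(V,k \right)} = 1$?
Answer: $\frac{1}{9274} - \frac{3 \sqrt{2}}{9274} \approx -0.00034965$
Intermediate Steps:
$L = -3$ ($L = 2 - 5 = -3$)
$I{\left(J,n \right)} = 1 - 3 \sqrt{2}$ ($I{\left(J,n \right)} = 1 - 3 \sqrt{6 - 4} = 1 - 3 \sqrt{2}$)
$\frac{I{\left(0,15 \right)}}{4504 - -4770} = \frac{1 - 3 \sqrt{2}}{4504 - -4770} = \frac{1 - 3 \sqrt{2}}{4504 + 4770} = \frac{1 - 3 \sqrt{2}}{9274} = \left(1 - 3 \sqrt{2}\right) \frac{1}{9274} = \frac{1}{9274} - \frac{3 \sqrt{2}}{9274}$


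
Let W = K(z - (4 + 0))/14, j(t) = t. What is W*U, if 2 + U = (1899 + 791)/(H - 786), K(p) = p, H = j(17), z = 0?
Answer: 1208/769 ≈ 1.5709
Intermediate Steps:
H = 17
U = -4228/769 (U = -2 + (1899 + 791)/(17 - 786) = -2 + 2690/(-769) = -2 + 2690*(-1/769) = -2 - 2690/769 = -4228/769 ≈ -5.4980)
W = -2/7 (W = (0 - (4 + 0))/14 = (0 - 1*4)*(1/14) = (0 - 4)*(1/14) = -4*1/14 = -2/7 ≈ -0.28571)
W*U = -2/7*(-4228/769) = 1208/769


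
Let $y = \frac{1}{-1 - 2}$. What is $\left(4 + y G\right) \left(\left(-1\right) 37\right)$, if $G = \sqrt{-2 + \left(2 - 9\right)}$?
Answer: $-148 + 37 i \approx -148.0 + 37.0 i$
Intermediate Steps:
$y = - \frac{1}{3}$ ($y = \frac{1}{-3} = - \frac{1}{3} \approx -0.33333$)
$G = 3 i$ ($G = \sqrt{-2 + \left(2 - 9\right)} = \sqrt{-2 - 7} = \sqrt{-9} = 3 i \approx 3.0 i$)
$\left(4 + y G\right) \left(\left(-1\right) 37\right) = \left(4 - \frac{3 i}{3}\right) \left(\left(-1\right) 37\right) = \left(4 - i\right) \left(-37\right) = -148 + 37 i$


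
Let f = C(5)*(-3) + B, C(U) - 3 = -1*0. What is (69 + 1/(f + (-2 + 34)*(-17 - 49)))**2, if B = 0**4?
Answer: 21417737104/4498641 ≈ 4760.9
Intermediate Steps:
C(U) = 3 (C(U) = 3 - 1*0 = 3 + 0 = 3)
B = 0
f = -9 (f = 3*(-3) + 0 = -9 + 0 = -9)
(69 + 1/(f + (-2 + 34)*(-17 - 49)))**2 = (69 + 1/(-9 + (-2 + 34)*(-17 - 49)))**2 = (69 + 1/(-9 + 32*(-66)))**2 = (69 + 1/(-9 - 2112))**2 = (69 + 1/(-2121))**2 = (69 - 1/2121)**2 = (146348/2121)**2 = 21417737104/4498641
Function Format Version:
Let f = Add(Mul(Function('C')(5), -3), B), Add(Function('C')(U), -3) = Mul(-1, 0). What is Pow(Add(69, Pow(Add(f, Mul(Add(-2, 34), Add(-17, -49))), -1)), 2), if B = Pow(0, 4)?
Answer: Rational(21417737104, 4498641) ≈ 4760.9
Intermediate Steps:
Function('C')(U) = 3 (Function('C')(U) = Add(3, Mul(-1, 0)) = Add(3, 0) = 3)
B = 0
f = -9 (f = Add(Mul(3, -3), 0) = Add(-9, 0) = -9)
Pow(Add(69, Pow(Add(f, Mul(Add(-2, 34), Add(-17, -49))), -1)), 2) = Pow(Add(69, Pow(Add(-9, Mul(Add(-2, 34), Add(-17, -49))), -1)), 2) = Pow(Add(69, Pow(Add(-9, Mul(32, -66)), -1)), 2) = Pow(Add(69, Pow(Add(-9, -2112), -1)), 2) = Pow(Add(69, Pow(-2121, -1)), 2) = Pow(Add(69, Rational(-1, 2121)), 2) = Pow(Rational(146348, 2121), 2) = Rational(21417737104, 4498641)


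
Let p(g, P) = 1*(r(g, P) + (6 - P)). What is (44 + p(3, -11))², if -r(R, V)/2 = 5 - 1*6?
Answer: 3969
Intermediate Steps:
r(R, V) = 2 (r(R, V) = -2*(5 - 1*6) = -2*(5 - 6) = -2*(-1) = 2)
p(g, P) = 8 - P (p(g, P) = 1*(2 + (6 - P)) = 1*(8 - P) = 8 - P)
(44 + p(3, -11))² = (44 + (8 - 1*(-11)))² = (44 + (8 + 11))² = (44 + 19)² = 63² = 3969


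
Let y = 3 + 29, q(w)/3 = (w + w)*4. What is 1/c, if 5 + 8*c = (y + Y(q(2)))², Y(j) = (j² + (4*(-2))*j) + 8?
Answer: 8/3841595 ≈ 2.0825e-6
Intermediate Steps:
q(w) = 24*w (q(w) = 3*((w + w)*4) = 3*((2*w)*4) = 3*(8*w) = 24*w)
y = 32
Y(j) = 8 + j² - 8*j (Y(j) = (j² - 8*j) + 8 = 8 + j² - 8*j)
c = 3841595/8 (c = -5/8 + (32 + (8 + (24*2)² - 192*2))²/8 = -5/8 + (32 + (8 + 48² - 8*48))²/8 = -5/8 + (32 + (8 + 2304 - 384))²/8 = -5/8 + (32 + 1928)²/8 = -5/8 + (⅛)*1960² = -5/8 + (⅛)*3841600 = -5/8 + 480200 = 3841595/8 ≈ 4.8020e+5)
1/c = 1/(3841595/8) = 8/3841595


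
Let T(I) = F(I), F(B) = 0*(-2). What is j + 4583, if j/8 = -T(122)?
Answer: 4583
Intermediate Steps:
F(B) = 0
T(I) = 0
j = 0 (j = 8*(-1*0) = 8*0 = 0)
j + 4583 = 0 + 4583 = 4583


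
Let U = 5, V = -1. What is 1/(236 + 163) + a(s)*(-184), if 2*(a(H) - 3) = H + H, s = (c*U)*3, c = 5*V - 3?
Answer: 8589673/399 ≈ 21528.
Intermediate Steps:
c = -8 (c = 5*(-1) - 3 = -5 - 3 = -8)
s = -120 (s = -8*5*3 = -40*3 = -120)
a(H) = 3 + H (a(H) = 3 + (H + H)/2 = 3 + (2*H)/2 = 3 + H)
1/(236 + 163) + a(s)*(-184) = 1/(236 + 163) + (3 - 120)*(-184) = 1/399 - 117*(-184) = 1/399 + 21528 = 8589673/399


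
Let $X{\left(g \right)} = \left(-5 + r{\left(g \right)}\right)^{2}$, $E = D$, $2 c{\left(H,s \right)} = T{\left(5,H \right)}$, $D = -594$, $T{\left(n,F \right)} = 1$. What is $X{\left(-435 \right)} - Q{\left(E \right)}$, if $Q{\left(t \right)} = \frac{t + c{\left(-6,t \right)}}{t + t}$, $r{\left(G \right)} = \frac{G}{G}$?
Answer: $\frac{36829}{2376} \approx 15.5$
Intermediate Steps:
$r{\left(G \right)} = 1$
$c{\left(H,s \right)} = \frac{1}{2}$ ($c{\left(H,s \right)} = \frac{1}{2} \cdot 1 = \frac{1}{2}$)
$E = -594$
$Q{\left(t \right)} = \frac{\frac{1}{2} + t}{2 t}$ ($Q{\left(t \right)} = \frac{t + \frac{1}{2}}{t + t} = \frac{\frac{1}{2} + t}{2 t}$)
$X{\left(g \right)} = 16$ ($X{\left(g \right)} = \left(-5 + 1\right)^{2} = \left(-4\right)^{2} = 16$)
$X{\left(-435 \right)} - Q{\left(E \right)} = 16 - \frac{1 + 2 \left(-594\right)}{4 \left(-594\right)} = 16 - \frac{1}{4} \left(- \frac{1}{594}\right) \left(1 - 1188\right) = 16 - \frac{1}{4} \left(- \frac{1}{594}\right) \left(-1187\right) = 16 - \frac{1187}{2376} = \frac{36829}{2376}$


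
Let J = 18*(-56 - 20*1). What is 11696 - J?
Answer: 13064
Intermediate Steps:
J = -1368 (J = 18*(-56 - 20) = 18*(-76) = -1368)
11696 - J = 11696 - 1*(-1368) = 11696 + 1368 = 13064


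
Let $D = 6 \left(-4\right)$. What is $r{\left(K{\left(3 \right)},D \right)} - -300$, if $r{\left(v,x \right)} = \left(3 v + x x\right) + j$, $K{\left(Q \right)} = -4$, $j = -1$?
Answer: $863$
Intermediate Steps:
$D = -24$
$r{\left(v,x \right)} = -1 + x^{2} + 3 v$ ($r{\left(v,x \right)} = \left(3 v + x x\right) - 1 = \left(3 v + x^{2}\right) - 1 = \left(x^{2} + 3 v\right) - 1 = -1 + x^{2} + 3 v$)
$r{\left(K{\left(3 \right)},D \right)} - -300 = \left(-1 + \left(-24\right)^{2} + 3 \left(-4\right)\right) - -300 = \left(-1 + 576 - 12\right) + 300 = 563 + 300 = 863$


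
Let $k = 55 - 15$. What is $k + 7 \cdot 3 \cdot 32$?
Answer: $712$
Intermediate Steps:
$k = 40$
$k + 7 \cdot 3 \cdot 32 = 40 + 7 \cdot 3 \cdot 32 = 40 + 21 \cdot 32 = 40 + 672 = 712$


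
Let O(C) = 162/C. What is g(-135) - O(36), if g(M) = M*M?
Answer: 36441/2 ≈ 18221.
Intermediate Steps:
g(M) = M**2
g(-135) - O(36) = (-135)**2 - 162/36 = 18225 - 162/36 = 18225 - 1*9/2 = 18225 - 9/2 = 36441/2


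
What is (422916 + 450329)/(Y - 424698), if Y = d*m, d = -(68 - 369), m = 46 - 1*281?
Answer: -873245/495433 ≈ -1.7626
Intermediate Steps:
m = -235 (m = 46 - 281 = -235)
d = 301 (d = -1*(-301) = 301)
Y = -70735 (Y = 301*(-235) = -70735)
(422916 + 450329)/(Y - 424698) = (422916 + 450329)/(-70735 - 424698) = 873245/(-495433) = 873245*(-1/495433) = -873245/495433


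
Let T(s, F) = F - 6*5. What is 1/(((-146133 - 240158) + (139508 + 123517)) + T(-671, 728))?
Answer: -1/122568 ≈ -8.1587e-6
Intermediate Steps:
T(s, F) = -30 + F (T(s, F) = F - 30 = -30 + F)
1/(((-146133 - 240158) + (139508 + 123517)) + T(-671, 728)) = 1/(((-146133 - 240158) + (139508 + 123517)) + (-30 + 728)) = 1/((-386291 + 263025) + 698) = 1/(-123266 + 698) = 1/(-122568) = -1/122568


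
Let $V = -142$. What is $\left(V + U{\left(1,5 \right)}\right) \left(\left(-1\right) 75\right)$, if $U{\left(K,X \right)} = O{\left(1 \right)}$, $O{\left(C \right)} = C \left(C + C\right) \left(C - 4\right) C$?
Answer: $11100$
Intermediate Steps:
$O{\left(C \right)} = 2 C^{3} \left(-4 + C\right)$ ($O{\left(C \right)} = C 2 C \left(-4 + C\right) C = 2 C^{2} \left(-4 + C\right) C = 2 C^{3} \left(-4 + C\right)$)
$U{\left(K,X \right)} = -6$ ($U{\left(K,X \right)} = 2 \cdot 1^{3} \left(-4 + 1\right) = 2 \cdot 1 \left(-3\right) = -6$)
$\left(V + U{\left(1,5 \right)}\right) \left(\left(-1\right) 75\right) = \left(-142 - 6\right) \left(\left(-1\right) 75\right) = \left(-148\right) \left(-75\right) = 11100$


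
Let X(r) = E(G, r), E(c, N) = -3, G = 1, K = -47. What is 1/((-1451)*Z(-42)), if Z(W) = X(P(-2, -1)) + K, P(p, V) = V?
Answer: 1/72550 ≈ 1.3784e-5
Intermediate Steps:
X(r) = -3
Z(W) = -50 (Z(W) = -3 - 47 = -50)
1/((-1451)*Z(-42)) = 1/(-1451*(-50)) = -1/1451*(-1/50) = 1/72550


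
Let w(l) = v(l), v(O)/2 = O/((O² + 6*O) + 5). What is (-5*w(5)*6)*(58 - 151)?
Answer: 465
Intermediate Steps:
v(O) = 2*O/(5 + O² + 6*O) (v(O) = 2*(O/((O² + 6*O) + 5)) = 2*(O/(5 + O² + 6*O)) = 2*O/(5 + O² + 6*O))
w(l) = 2*l/(5 + l² + 6*l)
(-5*w(5)*6)*(58 - 151) = (-10*5/(5 + 5² + 6*5)*6)*(58 - 151) = (-10*5/(5 + 25 + 30)*6)*(-93) = (-10*5/60*6)*(-93) = (-5*⅙*6)*(-93) = -⅚*6*(-93) = -5*(-93) = 465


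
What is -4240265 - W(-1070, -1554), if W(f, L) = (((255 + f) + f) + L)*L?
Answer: -9584471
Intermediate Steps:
W(f, L) = L*(255 + L + 2*f) (W(f, L) = ((255 + 2*f) + L)*L = (255 + L + 2*f)*L = L*(255 + L + 2*f))
-4240265 - W(-1070, -1554) = -4240265 - (-1554)*(255 - 1554 + 2*(-1070)) = -4240265 - (-1554)*(255 - 1554 - 2140) = -4240265 - (-1554)*(-3439) = -4240265 - 1*5344206 = -4240265 - 5344206 = -9584471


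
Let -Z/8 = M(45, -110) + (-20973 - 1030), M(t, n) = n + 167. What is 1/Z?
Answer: 1/175568 ≈ 5.6958e-6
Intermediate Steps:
M(t, n) = 167 + n
Z = 175568 (Z = -8*((167 - 110) + (-20973 - 1030)) = -8*(57 - 22003) = -8*(-21946) = 175568)
1/Z = 1/175568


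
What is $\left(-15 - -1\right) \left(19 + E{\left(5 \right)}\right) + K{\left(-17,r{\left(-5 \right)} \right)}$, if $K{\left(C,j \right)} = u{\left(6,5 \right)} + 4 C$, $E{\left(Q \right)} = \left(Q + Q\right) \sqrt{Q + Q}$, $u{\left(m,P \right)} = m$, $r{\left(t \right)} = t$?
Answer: $-328 - 140 \sqrt{10} \approx -770.72$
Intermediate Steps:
$E{\left(Q \right)} = 2 \sqrt{2} Q^{\frac{3}{2}}$ ($E{\left(Q \right)} = 2 Q \sqrt{2 Q} = 2 Q \sqrt{2} \sqrt{Q} = 2 \sqrt{2} Q^{\frac{3}{2}}$)
$K{\left(C,j \right)} = 6 + 4 C$
$\left(-15 - -1\right) \left(19 + E{\left(5 \right)}\right) + K{\left(-17,r{\left(-5 \right)} \right)} = \left(-15 - -1\right) \left(19 + 2 \sqrt{2} \cdot 5^{\frac{3}{2}}\right) + \left(6 + 4 \left(-17\right)\right) = \left(-15 + 1\right) \left(19 + 2 \sqrt{2} \cdot 5 \sqrt{5}\right) + \left(6 - 68\right) = - 14 \left(19 + 10 \sqrt{10}\right) - 62 = \left(-266 - 140 \sqrt{10}\right) - 62 = -328 - 140 \sqrt{10}$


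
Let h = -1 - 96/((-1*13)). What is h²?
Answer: 6889/169 ≈ 40.763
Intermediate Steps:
h = 83/13 (h = -1 - 96/(-13) = -1 - 96*(-1/13) = -1 + 96/13 = 83/13 ≈ 6.3846)
h² = (83/13)² = 6889/169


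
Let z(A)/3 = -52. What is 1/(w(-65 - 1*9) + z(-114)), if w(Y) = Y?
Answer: -1/230 ≈ -0.0043478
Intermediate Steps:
z(A) = -156 (z(A) = 3*(-52) = -156)
1/(w(-65 - 1*9) + z(-114)) = 1/((-65 - 1*9) - 156) = 1/((-65 - 9) - 156) = 1/(-74 - 156) = 1/(-230) = -1/230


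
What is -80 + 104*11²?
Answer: 12504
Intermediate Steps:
-80 + 104*11² = -80 + 104*121 = -80 + 12584 = 12504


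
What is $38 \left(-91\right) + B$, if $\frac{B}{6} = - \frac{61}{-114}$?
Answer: $- \frac{65641}{19} \approx -3454.8$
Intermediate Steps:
$B = \frac{61}{19}$ ($B = 6 \left(- \frac{61}{-114}\right) = 6 \left(\left(-61\right) \left(- \frac{1}{114}\right)\right) = 6 \cdot \frac{61}{114} = \frac{61}{19} \approx 3.2105$)
$38 \left(-91\right) + B = 38 \left(-91\right) + \frac{61}{19} = -3458 + \frac{61}{19} = - \frac{65641}{19}$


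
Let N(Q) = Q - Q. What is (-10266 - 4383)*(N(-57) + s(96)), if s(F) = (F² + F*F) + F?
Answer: -271416672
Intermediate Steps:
N(Q) = 0
s(F) = F + 2*F² (s(F) = (F² + F²) + F = 2*F² + F = F + 2*F²)
(-10266 - 4383)*(N(-57) + s(96)) = (-10266 - 4383)*(0 + 96*(1 + 2*96)) = -14649*(0 + 96*(1 + 192)) = -14649*(0 + 96*193) = -14649*(0 + 18528) = -14649*18528 = -271416672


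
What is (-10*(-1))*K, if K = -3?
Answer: -30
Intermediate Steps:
(-10*(-1))*K = -10*(-1)*(-3) = 10*(-3) = -30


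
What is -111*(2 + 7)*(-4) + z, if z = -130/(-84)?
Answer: 167897/42 ≈ 3997.5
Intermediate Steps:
z = 65/42 (z = -130*(-1/84) = 65/42 ≈ 1.5476)
-111*(2 + 7)*(-4) + z = -111*(2 + 7)*(-4) + 65/42 = -999*(-4) + 65/42 = -111*(-36) + 65/42 = 3996 + 65/42 = 167897/42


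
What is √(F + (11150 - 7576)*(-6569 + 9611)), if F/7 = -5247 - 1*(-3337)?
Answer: √10858738 ≈ 3295.3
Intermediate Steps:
F = -13370 (F = 7*(-5247 - 1*(-3337)) = 7*(-5247 + 3337) = 7*(-1910) = -13370)
√(F + (11150 - 7576)*(-6569 + 9611)) = √(-13370 + (11150 - 7576)*(-6569 + 9611)) = √(-13370 + 3574*3042) = √(-13370 + 10872108) = √10858738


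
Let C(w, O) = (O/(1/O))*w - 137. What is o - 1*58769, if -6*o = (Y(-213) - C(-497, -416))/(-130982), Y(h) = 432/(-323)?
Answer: -14890325187649/253843116 ≈ -58660.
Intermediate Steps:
Y(h) = -432/323 (Y(h) = 432*(-1/323) = -432/323)
C(w, O) = -137 + w*O² (C(w, O) = (O*O)*w - 137 = O²*w - 137 = w*O² - 137 = -137 + w*O²)
o = 27780896555/253843116 (o = -(-432/323 - (-137 - 497*(-416)²))/(6*(-130982)) = -(-432/323 - (-137 - 497*173056))*(-1)/(6*130982) = -(-432/323 - (-137 - 86008832))*(-1)/(6*130982) = -(-432/323 - 1*(-86008969))*(-1)/(6*130982) = -(-432/323 + 86008969)*(-1)/(6*130982) = -27780896555*(-1)/(1938*130982) = -⅙*(-27780896555/42307186) = 27780896555/253843116 ≈ 109.44)
o - 1*58769 = 27780896555/253843116 - 1*58769 = 27780896555/253843116 - 58769 = -14890325187649/253843116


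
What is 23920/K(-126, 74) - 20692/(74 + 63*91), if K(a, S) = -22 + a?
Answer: -35491464/214859 ≈ -165.18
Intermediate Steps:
23920/K(-126, 74) - 20692/(74 + 63*91) = 23920/(-22 - 126) - 20692/(74 + 63*91) = 23920/(-148) - 20692/(74 + 5733) = 23920*(-1/148) - 20692/5807 = -5980/37 - 20692*1/5807 = -5980/37 - 20692/5807 = -35491464/214859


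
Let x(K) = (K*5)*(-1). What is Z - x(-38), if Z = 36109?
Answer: 35919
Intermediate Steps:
x(K) = -5*K (x(K) = (5*K)*(-1) = -5*K)
Z - x(-38) = 36109 - (-5)*(-38) = 36109 - 1*190 = 36109 - 190 = 35919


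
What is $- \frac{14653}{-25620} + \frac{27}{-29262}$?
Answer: $\frac{71347391}{124948740} \approx 0.57101$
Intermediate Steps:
$- \frac{14653}{-25620} + \frac{27}{-29262} = \left(-14653\right) \left(- \frac{1}{25620}\right) + 27 \left(- \frac{1}{29262}\right) = \frac{14653}{25620} - \frac{9}{9754} = \frac{71347391}{124948740}$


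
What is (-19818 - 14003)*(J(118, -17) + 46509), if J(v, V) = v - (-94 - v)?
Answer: -1584141819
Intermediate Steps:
J(v, V) = 94 + 2*v (J(v, V) = v + (94 + v) = 94 + 2*v)
(-19818 - 14003)*(J(118, -17) + 46509) = (-19818 - 14003)*((94 + 2*118) + 46509) = -33821*((94 + 236) + 46509) = -33821*(330 + 46509) = -33821*46839 = -1584141819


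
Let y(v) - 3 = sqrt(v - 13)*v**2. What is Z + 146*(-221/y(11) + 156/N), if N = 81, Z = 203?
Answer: 22371041/46521 + 229658*I*sqrt(2)/1723 ≈ 480.88 + 188.5*I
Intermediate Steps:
y(v) = 3 + v**2*sqrt(-13 + v) (y(v) = 3 + sqrt(v - 13)*v**2 = 3 + sqrt(-13 + v)*v**2 = 3 + v**2*sqrt(-13 + v))
Z + 146*(-221/y(11) + 156/N) = 203 + 146*(-221/(3 + 11**2*sqrt(-13 + 11)) + 156/81) = 203 + 146*(-221/(3 + 121*sqrt(-2)) + 156*(1/81)) = 203 + 146*(-221/(3 + 121*(I*sqrt(2))) + 52/27) = 203 + 146*(-221/(3 + 121*I*sqrt(2)) + 52/27) = 203 + 146*(52/27 - 221/(3 + 121*I*sqrt(2))) = 203 + (7592/27 - 32266/(3 + 121*I*sqrt(2))) = 13073/27 - 32266/(3 + 121*I*sqrt(2))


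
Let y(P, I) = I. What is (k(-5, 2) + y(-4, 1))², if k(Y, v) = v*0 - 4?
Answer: 9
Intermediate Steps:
k(Y, v) = -4 (k(Y, v) = 0 - 4 = -4)
(k(-5, 2) + y(-4, 1))² = (-4 + 1)² = (-3)² = 9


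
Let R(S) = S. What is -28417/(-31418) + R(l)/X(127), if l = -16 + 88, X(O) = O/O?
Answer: 2290513/31418 ≈ 72.905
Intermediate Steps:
X(O) = 1
l = 72
-28417/(-31418) + R(l)/X(127) = -28417/(-31418) + 72/1 = -28417*(-1/31418) + 72*1 = 28417/31418 + 72 = 2290513/31418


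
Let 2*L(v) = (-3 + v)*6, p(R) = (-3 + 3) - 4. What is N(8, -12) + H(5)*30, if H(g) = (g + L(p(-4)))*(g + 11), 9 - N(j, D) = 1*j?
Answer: -7679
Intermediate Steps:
p(R) = -4 (p(R) = 0 - 4 = -4)
L(v) = -9 + 3*v (L(v) = ((-3 + v)*6)/2 = (-18 + 6*v)/2 = -9 + 3*v)
N(j, D) = 9 - j
H(g) = (-21 + g)*(11 + g) (H(g) = (g + (-9 + 3*(-4)))*(g + 11) = (g + (-9 - 12))*(11 + g) = (g - 21)*(11 + g) = (-21 + g)*(11 + g))
N(8, -12) + H(5)*30 = (9 - 1*8) + (-231 + 5² - 10*5)*30 = (9 - 8) + (-231 + 25 - 50)*30 = 1 - 256*30 = 1 - 7680 = -7679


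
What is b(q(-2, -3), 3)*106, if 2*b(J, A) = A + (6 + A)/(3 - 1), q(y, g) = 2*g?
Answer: 795/2 ≈ 397.50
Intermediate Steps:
b(J, A) = 3/2 + 3*A/4 (b(J, A) = (A + (6 + A)/(3 - 1))/2 = (A + (6 + A)/2)/2 = (A + (6 + A)*(½))/2 = (A + (3 + A/2))/2 = (3 + 3*A/2)/2 = 3/2 + 3*A/4)
b(q(-2, -3), 3)*106 = (3/2 + (¾)*3)*106 = (3/2 + 9/4)*106 = (15/4)*106 = 795/2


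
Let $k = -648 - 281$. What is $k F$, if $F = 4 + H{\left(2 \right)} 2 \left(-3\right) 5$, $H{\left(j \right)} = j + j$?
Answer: $107764$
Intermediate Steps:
$H{\left(j \right)} = 2 j$
$F = -116$ ($F = 4 + 2 \cdot 2 \cdot 2 \left(-3\right) 5 = 4 + 4 \cdot 2 \left(-3\right) 5 = 4 + 8 \left(-3\right) 5 = 4 - 120 = -116$)
$k = -929$
$k F = \left(-929\right) \left(-116\right) = 107764$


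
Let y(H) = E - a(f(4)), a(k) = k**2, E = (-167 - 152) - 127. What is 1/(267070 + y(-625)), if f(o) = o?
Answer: 1/266608 ≈ 3.7508e-6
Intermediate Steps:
E = -446 (E = -319 - 127 = -446)
y(H) = -462 (y(H) = -446 - 1*4**2 = -446 - 1*16 = -446 - 16 = -462)
1/(267070 + y(-625)) = 1/(267070 - 462) = 1/266608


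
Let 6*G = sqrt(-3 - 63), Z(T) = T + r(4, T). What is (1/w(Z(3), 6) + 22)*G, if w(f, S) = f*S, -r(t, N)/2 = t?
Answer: 659*I*sqrt(66)/180 ≈ 29.743*I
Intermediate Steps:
r(t, N) = -2*t
Z(T) = -8 + T (Z(T) = T - 2*4 = T - 8 = -8 + T)
w(f, S) = S*f
G = I*sqrt(66)/6 (G = sqrt(-3 - 63)/6 = sqrt(-66)/6 = (I*sqrt(66))/6 = I*sqrt(66)/6 ≈ 1.354*I)
(1/w(Z(3), 6) + 22)*G = (1/(6*(-8 + 3)) + 22)*(I*sqrt(66)/6) = (1/(6*(-5)) + 22)*(I*sqrt(66)/6) = (1/(-30) + 22)*(I*sqrt(66)/6) = (-1/30 + 22)*(I*sqrt(66)/6) = 659*(I*sqrt(66)/6)/30 = 659*I*sqrt(66)/180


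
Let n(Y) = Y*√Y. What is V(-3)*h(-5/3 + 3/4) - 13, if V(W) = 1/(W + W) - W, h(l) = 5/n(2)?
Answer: -13 + 85*√2/24 ≈ -7.9913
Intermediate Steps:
n(Y) = Y^(3/2)
h(l) = 5*√2/4 (h(l) = 5/(2^(3/2)) = 5/((2*√2)) = 5*(√2/4) = 5*√2/4)
V(W) = 1/(2*W) - W
V(-3)*h(-5/3 + 3/4) - 13 = ((½)/(-3) - 1*(-3))*(5*√2/4) - 13 = ((½)*(-⅓) + 3)*(5*√2/4) - 13 = (-⅙ + 3)*(5*√2/4) - 13 = 17*(5*√2/4)/6 - 13 = 85*√2/24 - 13 = -13 + 85*√2/24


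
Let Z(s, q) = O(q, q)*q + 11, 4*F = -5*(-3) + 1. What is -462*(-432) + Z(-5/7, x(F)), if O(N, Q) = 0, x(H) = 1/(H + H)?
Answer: 199595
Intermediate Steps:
F = 4 (F = (-5*(-3) + 1)/4 = (15 + 1)/4 = (1/4)*16 = 4)
x(H) = 1/(2*H)
Z(s, q) = 11 (Z(s, q) = 0*q + 11 = 0 + 11 = 11)
-462*(-432) + Z(-5/7, x(F)) = -462*(-432) + 11 = 199584 + 11 = 199595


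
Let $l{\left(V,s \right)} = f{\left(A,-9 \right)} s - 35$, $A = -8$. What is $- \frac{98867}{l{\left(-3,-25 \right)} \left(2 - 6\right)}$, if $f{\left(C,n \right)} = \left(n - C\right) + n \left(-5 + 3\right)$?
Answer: $- \frac{98867}{1840} \approx -53.732$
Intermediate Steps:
$f{\left(C,n \right)} = - C - n$ ($f{\left(C,n \right)} = \left(n - C\right) + n \left(-2\right) = \left(n - C\right) - 2 n = - C - n$)
$l{\left(V,s \right)} = -35 + 17 s$ ($l{\left(V,s \right)} = \left(\left(-1\right) \left(-8\right) - -9\right) s - 35 = \left(8 + 9\right) s - 35 = 17 s - 35 = -35 + 17 s$)
$- \frac{98867}{l{\left(-3,-25 \right)} \left(2 - 6\right)} = - \frac{98867}{\left(-35 + 17 \left(-25\right)\right) \left(2 - 6\right)} = - \frac{98867}{\left(-35 - 425\right) \left(2 - 6\right)} = - \frac{98867}{\left(-460\right) \left(-4\right)} = - \frac{98867}{1840}$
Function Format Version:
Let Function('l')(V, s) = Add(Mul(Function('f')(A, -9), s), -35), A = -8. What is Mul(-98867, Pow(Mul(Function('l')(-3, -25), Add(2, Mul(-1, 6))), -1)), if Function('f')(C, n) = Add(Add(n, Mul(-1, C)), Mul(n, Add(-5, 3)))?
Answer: Rational(-98867, 1840) ≈ -53.732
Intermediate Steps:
Function('f')(C, n) = Add(Mul(-1, C), Mul(-1, n)) (Function('f')(C, n) = Add(Add(n, Mul(-1, C)), Mul(n, -2)) = Add(Add(n, Mul(-1, C)), Mul(-2, n)) = Add(Mul(-1, C), Mul(-1, n)))
Function('l')(V, s) = Add(-35, Mul(17, s)) (Function('l')(V, s) = Add(Mul(Add(Mul(-1, -8), Mul(-1, -9)), s), -35) = Add(Mul(Add(8, 9), s), -35) = Add(Mul(17, s), -35) = Add(-35, Mul(17, s)))
Mul(-98867, Pow(Mul(Function('l')(-3, -25), Add(2, Mul(-1, 6))), -1)) = Mul(-98867, Pow(Mul(Add(-35, Mul(17, -25)), Add(2, Mul(-1, 6))), -1)) = Mul(-98867, Pow(Mul(Add(-35, -425), Add(2, -6)), -1)) = Mul(-98867, Pow(Mul(-460, -4), -1)) = Mul(-98867, Pow(1840, -1)) = Mul(-98867, Rational(1, 1840)) = Rational(-98867, 1840)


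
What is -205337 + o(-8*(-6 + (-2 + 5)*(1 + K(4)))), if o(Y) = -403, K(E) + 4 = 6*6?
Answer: -205740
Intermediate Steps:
K(E) = 32 (K(E) = -4 + 6*6 = -4 + 36 = 32)
-205337 + o(-8*(-6 + (-2 + 5)*(1 + K(4)))) = -205337 - 403 = -205740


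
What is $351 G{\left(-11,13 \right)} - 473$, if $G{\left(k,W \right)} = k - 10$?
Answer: $-7844$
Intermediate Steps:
$G{\left(k,W \right)} = -10 + k$
$351 G{\left(-11,13 \right)} - 473 = 351 \left(-10 - 11\right) - 473 = 351 \left(-21\right) - 473 = -7371 - 473 = -7844$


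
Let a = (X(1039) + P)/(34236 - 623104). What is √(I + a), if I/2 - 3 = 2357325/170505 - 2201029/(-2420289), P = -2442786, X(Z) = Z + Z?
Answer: √11004883275220048834711058051/16667281742797 ≈ 6.2940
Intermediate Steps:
X(Z) = 2*Z
I = 4015752178/113215741 (I = 6 + 2*(2357325/170505 - 2201029/(-2420289)) = 6 + 2*(2357325*(1/170505) - 2201029*(-1/2420289)) = 6 + 2*(52385/3789 + 2201029/2420289) = 6 + 2*(1668228866/113215741) = 6 + 3336457732/113215741 = 4015752178/113215741 ≈ 35.470)
a = 610177/147217 (a = (2*1039 - 2442786)/(34236 - 623104) = (2078 - 2442786)/(-588868) = -2440708*(-1/588868) = 610177/147217 ≈ 4.1447)
√(I + a) = √(4015752178/113215741 + 610177/147217) = √(660268629584783/16667281742797) = √11004883275220048834711058051/16667281742797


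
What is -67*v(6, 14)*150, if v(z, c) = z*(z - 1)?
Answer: -301500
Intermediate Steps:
v(z, c) = z*(-1 + z)
-67*v(6, 14)*150 = -402*(-1 + 6)*150 = -402*5*150 = -67*30*150 = -2010*150 = -301500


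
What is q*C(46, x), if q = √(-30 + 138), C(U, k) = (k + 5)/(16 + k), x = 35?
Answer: 80*√3/17 ≈ 8.1508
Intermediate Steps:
C(U, k) = (5 + k)/(16 + k)
q = 6*√3 (q = √108 = 6*√3 ≈ 10.392)
q*C(46, x) = (6*√3)*((5 + 35)/(16 + 35)) = (6*√3)*(40/51) = 80*√3/17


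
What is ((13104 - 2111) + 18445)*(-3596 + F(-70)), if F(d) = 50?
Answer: -104387148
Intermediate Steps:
((13104 - 2111) + 18445)*(-3596 + F(-70)) = ((13104 - 2111) + 18445)*(-3596 + 50) = (10993 + 18445)*(-3546) = 29438*(-3546) = -104387148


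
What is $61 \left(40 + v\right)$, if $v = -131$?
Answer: $-5551$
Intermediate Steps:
$61 \left(40 + v\right) = 61 \left(40 - 131\right) = 61 \left(-91\right) = -5551$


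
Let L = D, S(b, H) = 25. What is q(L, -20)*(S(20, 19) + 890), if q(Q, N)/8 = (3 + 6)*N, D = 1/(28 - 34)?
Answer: -1317600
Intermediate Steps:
D = -⅙ (D = 1/(-6) = -⅙ ≈ -0.16667)
L = -⅙ ≈ -0.16667
q(Q, N) = 72*N (q(Q, N) = 8*((3 + 6)*N) = 8*(9*N) = 72*N)
q(L, -20)*(S(20, 19) + 890) = (72*(-20))*(25 + 890) = -1440*915 = -1317600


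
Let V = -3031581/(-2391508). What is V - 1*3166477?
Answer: -1081807435105/341644 ≈ -3.1665e+6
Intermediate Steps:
V = 433083/341644 (V = -3031581*(-1/2391508) = 433083/341644 ≈ 1.2676)
V - 1*3166477 = 433083/341644 - 1*3166477 = 433083/341644 - 3166477 = -1081807435105/341644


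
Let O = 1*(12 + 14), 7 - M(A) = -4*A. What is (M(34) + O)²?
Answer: 28561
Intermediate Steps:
M(A) = 7 + 4*A (M(A) = 7 - (-4)*A = 7 + 4*A)
O = 26 (O = 1*26 = 26)
(M(34) + O)² = ((7 + 4*34) + 26)² = ((7 + 136) + 26)² = (143 + 26)² = 169² = 28561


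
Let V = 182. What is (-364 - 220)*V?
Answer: -106288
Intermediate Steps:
(-364 - 220)*V = (-364 - 220)*182 = -584*182 = -106288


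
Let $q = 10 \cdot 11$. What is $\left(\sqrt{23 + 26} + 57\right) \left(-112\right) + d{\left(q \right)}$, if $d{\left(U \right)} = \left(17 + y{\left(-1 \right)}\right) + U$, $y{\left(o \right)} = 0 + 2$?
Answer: $-7039$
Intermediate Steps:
$y{\left(o \right)} = 2$
$q = 110$
$d{\left(U \right)} = 19 + U$ ($d{\left(U \right)} = \left(17 + 2\right) + U = 19 + U$)
$\left(\sqrt{23 + 26} + 57\right) \left(-112\right) + d{\left(q \right)} = \left(\sqrt{23 + 26} + 57\right) \left(-112\right) + \left(19 + 110\right) = \left(\sqrt{49} + 57\right) \left(-112\right) + 129 = \left(7 + 57\right) \left(-112\right) + 129 = 64 \left(-112\right) + 129 = -7168 + 129 = -7039$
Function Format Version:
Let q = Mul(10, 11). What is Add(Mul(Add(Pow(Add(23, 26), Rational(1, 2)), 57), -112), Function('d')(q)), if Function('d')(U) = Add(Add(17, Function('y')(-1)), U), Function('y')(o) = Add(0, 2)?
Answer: -7039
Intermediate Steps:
Function('y')(o) = 2
q = 110
Function('d')(U) = Add(19, U) (Function('d')(U) = Add(Add(17, 2), U) = Add(19, U))
Add(Mul(Add(Pow(Add(23, 26), Rational(1, 2)), 57), -112), Function('d')(q)) = Add(Mul(Add(Pow(Add(23, 26), Rational(1, 2)), 57), -112), Add(19, 110)) = Add(Mul(Add(Pow(49, Rational(1, 2)), 57), -112), 129) = Add(Mul(Add(7, 57), -112), 129) = Add(Mul(64, -112), 129) = Add(-7168, 129) = -7039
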